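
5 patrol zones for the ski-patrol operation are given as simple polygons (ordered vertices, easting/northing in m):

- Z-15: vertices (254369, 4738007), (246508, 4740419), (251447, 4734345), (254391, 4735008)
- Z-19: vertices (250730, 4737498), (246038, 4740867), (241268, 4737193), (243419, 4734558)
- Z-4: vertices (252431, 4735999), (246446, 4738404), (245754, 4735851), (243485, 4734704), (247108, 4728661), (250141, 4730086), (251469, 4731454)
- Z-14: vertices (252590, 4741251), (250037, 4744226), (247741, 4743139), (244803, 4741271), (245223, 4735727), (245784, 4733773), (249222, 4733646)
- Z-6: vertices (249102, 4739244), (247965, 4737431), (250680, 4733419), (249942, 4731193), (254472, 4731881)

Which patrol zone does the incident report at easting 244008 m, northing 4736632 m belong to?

Cast a ray rightward from (244008, 4736632). For each polygon, the edges (by vertex number in listed order) whose endpoints lie on opposite sides of northing = 4736632, where each meets that height, and whether that is right or left of the point:
Z-15: 2–3 at easting≈249587.4 (right), 4–1 at easting≈254379.1 (right) → 2 crossings.
Z-19: 3–4 at easting≈241726.0 (left), 4–1 at easting≈248576.5 (right) → 1 crossing.
Z-4: 1–2 at easting≈250855.7 (right), 2–3 at easting≈245965.7 (right) → 2 crossings.
Z-14: 4–5 at easting≈245154.4 (right), 7–1 at easting≈250544.4 (right) → 2 crossings.
Z-6: 2–3 at easting≈248505.7 (right), 5–1 at easting≈251007.0 (right) → 2 crossings.
Only Z-19 has an odd count, so the point is inside Z-19.

Z-19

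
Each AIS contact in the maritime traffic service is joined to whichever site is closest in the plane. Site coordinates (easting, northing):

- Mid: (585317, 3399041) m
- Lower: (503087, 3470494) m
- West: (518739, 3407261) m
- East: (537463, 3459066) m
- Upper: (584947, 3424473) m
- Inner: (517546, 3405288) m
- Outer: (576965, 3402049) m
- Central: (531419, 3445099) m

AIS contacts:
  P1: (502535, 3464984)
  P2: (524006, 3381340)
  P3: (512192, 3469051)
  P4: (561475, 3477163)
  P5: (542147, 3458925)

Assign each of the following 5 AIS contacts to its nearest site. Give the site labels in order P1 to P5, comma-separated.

P1 → Lower (d²=30664804.00)
P2 → Inner (d²=615238304.00)
P3 → Lower (d²=84983274.00)
P4 → East (d²=904077553.00)
P5 → East (d²=21959737.00)

Lower, Inner, Lower, East, East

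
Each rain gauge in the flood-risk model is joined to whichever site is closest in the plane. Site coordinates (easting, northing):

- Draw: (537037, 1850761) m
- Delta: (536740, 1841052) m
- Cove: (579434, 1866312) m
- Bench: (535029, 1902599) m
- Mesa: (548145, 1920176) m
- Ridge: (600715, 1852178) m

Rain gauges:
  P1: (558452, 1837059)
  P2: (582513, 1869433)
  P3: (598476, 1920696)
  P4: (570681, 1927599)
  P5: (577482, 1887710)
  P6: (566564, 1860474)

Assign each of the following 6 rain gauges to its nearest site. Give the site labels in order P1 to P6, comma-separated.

Delta, Cove, Mesa, Mesa, Cove, Cove

P1 → Delta (d²=487354993.00)
P2 → Cove (d²=19220882.00)
P3 → Mesa (d²=2533479961.00)
P4 → Mesa (d²=562972225.00)
P5 → Cove (d²=461684708.00)
P6 → Cove (d²=199719144.00)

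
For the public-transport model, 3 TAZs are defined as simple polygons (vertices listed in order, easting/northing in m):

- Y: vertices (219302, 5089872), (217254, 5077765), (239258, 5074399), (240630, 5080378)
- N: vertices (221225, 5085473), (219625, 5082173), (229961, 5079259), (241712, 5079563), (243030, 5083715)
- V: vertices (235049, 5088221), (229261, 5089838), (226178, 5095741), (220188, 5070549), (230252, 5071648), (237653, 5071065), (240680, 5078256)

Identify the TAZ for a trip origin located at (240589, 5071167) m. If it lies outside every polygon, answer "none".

none

Cast a ray rightward from (240589, 5071167). For each polygon, the edges (by vertex number in listed order) whose endpoints lie on opposite sides of northing = 5071167, where each meets that height, and whether that is right or left of the point:
Y: no edge straddles that height → 0 crossings.
N: no edge straddles that height → 0 crossings.
V: 3–4 at easting≈220334.9 (left), 4–5 at easting≈225847.3 (left), 5–6 at easting≈236358.1 (left), 6–7 at easting≈237695.9 (left) → 0 crossings.
All counts are even, so the point lies outside every listed polygon.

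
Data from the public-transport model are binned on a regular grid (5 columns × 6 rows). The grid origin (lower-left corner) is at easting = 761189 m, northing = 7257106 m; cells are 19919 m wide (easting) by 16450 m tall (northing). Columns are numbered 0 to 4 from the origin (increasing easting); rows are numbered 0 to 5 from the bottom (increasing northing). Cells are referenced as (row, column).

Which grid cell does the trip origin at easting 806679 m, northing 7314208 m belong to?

(3, 2)

Column index: ⌊(806679 − 761189) / 19919⌋ = ⌊2.284⌋ = 2
Row offset from origin: ⌊(7314208 − 7257106) / 16450⌋ = ⌊3.471⌋ = 3 → row 3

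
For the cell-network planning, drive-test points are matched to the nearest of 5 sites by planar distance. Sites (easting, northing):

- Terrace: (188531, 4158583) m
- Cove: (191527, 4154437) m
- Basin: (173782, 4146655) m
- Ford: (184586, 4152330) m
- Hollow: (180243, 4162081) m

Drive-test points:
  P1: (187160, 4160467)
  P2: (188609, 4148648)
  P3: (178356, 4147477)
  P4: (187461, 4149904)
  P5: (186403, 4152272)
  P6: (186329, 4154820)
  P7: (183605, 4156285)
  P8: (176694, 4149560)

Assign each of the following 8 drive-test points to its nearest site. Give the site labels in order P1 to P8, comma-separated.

Terrace, Ford, Basin, Ford, Ford, Ford, Ford, Basin

P1 → Terrace (d²=5429097.00)
P2 → Ford (d²=29741653.00)
P3 → Basin (d²=21597160.00)
P4 → Ford (d²=14151101.00)
P5 → Ford (d²=3304853.00)
P6 → Ford (d²=9238149.00)
P7 → Ford (d²=16604386.00)
P8 → Basin (d²=16918769.00)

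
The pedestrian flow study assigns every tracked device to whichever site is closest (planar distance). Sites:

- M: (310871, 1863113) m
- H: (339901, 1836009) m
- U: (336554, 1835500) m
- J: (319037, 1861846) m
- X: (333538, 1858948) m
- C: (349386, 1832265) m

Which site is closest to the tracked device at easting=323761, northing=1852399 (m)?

Squared distances to each site:
M: 280941896.000; H: 529131700.000; U: 449237050.000; J: 111561985.000; X: 138479130.000; C: 1062018581.000.
Minimum at J.

J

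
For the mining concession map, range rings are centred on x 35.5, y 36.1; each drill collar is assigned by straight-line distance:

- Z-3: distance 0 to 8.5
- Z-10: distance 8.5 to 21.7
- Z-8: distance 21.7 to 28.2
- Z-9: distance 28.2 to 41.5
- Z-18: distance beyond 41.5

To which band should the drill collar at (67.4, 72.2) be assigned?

Z-18

Distance = √((67.4−35.5)² + (72.2−36.1)²) = √(1017.610 + 1303.210) = 48.175.
41.5 ≤ 48.175 < ∞ → Z-18.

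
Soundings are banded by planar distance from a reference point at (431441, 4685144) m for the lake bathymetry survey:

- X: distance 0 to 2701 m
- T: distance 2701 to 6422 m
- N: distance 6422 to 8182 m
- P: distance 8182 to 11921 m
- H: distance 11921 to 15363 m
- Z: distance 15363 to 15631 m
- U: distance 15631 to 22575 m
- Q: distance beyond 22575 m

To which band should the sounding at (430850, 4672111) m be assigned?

Distance = √((430850−431441)² + (4672111−4685144)²) = √(349281.000 + 169859089.000) = 13046.393 m.
11921 ≤ 13046.393 < 15363 → H.

H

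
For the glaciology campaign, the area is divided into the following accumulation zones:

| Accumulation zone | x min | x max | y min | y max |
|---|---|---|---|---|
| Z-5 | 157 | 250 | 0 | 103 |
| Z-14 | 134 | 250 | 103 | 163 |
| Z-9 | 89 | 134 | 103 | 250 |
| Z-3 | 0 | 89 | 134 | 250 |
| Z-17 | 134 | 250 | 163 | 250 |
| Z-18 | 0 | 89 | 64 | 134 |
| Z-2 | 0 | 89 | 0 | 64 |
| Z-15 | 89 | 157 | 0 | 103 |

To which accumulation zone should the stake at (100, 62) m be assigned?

The point has x = 100 and y = 62.
Only Z-15 satisfies 89 ≤ x ≤ 157 and 0 ≤ y ≤ 103.

Z-15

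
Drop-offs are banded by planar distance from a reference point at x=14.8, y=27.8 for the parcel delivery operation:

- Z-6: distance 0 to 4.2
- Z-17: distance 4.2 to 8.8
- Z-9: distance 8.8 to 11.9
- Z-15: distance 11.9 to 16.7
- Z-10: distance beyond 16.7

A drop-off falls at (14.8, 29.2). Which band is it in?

Z-6

Distance = √((14.8−14.8)² + (29.2−27.8)²) = √(0.000 + 1.960) = 1.400.
0 ≤ 1.400 < 4.2 → Z-6.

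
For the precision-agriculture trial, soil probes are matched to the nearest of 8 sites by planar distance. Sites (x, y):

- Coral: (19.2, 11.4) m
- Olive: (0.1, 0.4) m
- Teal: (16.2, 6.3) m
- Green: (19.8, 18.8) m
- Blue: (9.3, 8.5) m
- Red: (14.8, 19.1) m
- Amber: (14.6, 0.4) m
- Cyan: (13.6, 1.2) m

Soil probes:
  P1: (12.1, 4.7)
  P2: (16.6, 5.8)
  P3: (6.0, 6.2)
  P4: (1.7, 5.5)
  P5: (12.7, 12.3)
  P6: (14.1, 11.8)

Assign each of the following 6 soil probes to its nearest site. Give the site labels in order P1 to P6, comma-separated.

Cyan, Teal, Blue, Olive, Blue, Coral

P1 → Cyan (d²=14.50)
P2 → Teal (d²=0.41)
P3 → Blue (d²=16.18)
P4 → Olive (d²=28.57)
P5 → Blue (d²=26.00)
P6 → Coral (d²=26.17)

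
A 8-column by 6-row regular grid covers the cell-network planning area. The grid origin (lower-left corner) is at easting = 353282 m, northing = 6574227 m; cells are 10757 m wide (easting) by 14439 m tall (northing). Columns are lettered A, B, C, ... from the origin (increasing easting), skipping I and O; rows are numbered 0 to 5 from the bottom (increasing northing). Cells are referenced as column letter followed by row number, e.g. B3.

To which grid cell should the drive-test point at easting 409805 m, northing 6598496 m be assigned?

F1

Column index: ⌊(409805 − 353282) / 10757⌋ = ⌊5.255⌋ = 5 → column F
Row offset from origin: ⌊(6598496 − 6574227) / 14439⌋ = ⌊1.681⌋ = 1 → row 1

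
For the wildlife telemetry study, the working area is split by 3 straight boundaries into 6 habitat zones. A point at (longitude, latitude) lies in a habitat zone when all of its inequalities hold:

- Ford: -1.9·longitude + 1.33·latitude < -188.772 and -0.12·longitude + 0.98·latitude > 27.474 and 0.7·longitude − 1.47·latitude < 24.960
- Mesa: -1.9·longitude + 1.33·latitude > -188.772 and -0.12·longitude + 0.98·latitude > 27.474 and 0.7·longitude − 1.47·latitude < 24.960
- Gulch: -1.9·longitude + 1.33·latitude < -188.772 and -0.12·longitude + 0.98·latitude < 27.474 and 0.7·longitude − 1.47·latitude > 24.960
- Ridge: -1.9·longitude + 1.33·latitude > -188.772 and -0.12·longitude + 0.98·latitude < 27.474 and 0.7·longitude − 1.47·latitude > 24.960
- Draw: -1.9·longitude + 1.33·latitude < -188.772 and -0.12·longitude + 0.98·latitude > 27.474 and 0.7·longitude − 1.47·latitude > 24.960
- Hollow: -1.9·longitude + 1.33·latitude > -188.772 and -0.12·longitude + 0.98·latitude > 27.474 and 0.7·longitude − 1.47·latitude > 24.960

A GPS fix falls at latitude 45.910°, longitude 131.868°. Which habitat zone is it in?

-1.9·131.868 + 1.33·45.910 = -189.489, which is < -188.772
-0.12·131.868 + 0.98·45.910 = 29.168, which is > 27.474
0.7·131.868 − 1.47·45.910 = 24.820, which is < 24.960
This sign pattern matches Ford.

Ford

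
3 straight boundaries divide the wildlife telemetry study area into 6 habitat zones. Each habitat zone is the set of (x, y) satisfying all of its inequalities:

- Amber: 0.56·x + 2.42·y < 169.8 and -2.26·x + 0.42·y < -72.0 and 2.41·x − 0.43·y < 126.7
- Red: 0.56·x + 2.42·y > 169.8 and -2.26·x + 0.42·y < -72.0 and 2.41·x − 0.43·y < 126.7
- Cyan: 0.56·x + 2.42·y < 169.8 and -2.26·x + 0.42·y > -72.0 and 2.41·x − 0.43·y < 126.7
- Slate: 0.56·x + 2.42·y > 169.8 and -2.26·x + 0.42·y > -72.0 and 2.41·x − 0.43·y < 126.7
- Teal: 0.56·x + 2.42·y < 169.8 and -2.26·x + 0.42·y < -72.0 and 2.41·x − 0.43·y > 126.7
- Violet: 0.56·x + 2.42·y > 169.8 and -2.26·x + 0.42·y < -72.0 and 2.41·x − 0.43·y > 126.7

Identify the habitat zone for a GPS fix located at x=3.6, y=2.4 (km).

Cyan

0.56·3.6 + 2.42·2.4 = 7.824, which is < 169.8
-2.26·3.6 + 0.42·2.4 = -7.128, which is > -72.0
2.41·3.6 − 0.43·2.4 = 7.644, which is < 126.7
This sign pattern matches Cyan.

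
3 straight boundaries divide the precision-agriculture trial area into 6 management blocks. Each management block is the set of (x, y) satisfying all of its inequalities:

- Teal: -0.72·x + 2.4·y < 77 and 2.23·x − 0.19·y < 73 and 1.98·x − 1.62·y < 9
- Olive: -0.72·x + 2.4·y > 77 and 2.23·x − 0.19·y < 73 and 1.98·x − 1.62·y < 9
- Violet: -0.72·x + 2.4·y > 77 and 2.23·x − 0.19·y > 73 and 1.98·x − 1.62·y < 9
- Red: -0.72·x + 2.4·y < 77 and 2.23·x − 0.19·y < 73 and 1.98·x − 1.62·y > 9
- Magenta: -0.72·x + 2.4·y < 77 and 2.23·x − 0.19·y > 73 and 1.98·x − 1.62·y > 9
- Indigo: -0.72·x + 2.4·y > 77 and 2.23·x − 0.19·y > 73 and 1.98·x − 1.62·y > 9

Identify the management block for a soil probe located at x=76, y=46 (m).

-0.72·76 + 2.4·46 = 55.680, which is < 77
2.23·76 − 0.19·46 = 160.740, which is > 73
1.98·76 − 1.62·46 = 75.960, which is > 9
This sign pattern matches Magenta.

Magenta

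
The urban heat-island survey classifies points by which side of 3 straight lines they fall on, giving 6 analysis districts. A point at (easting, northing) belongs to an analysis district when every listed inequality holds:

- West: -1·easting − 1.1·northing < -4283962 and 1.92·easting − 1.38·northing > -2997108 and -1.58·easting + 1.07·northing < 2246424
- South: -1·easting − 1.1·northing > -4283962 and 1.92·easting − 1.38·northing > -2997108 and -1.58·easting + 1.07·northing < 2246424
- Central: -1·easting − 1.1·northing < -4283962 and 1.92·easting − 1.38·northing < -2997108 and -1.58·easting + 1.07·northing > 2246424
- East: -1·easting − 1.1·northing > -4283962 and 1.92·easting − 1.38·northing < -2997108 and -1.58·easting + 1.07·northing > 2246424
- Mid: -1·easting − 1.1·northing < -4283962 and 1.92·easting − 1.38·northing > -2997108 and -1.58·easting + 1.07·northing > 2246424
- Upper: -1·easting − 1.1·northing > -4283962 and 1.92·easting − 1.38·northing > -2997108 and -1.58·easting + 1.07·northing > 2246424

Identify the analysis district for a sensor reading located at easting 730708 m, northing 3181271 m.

Upper

-1·730708 − 1.1·3181271 = -4230106.100, which is > -4283962
1.92·730708 − 1.38·3181271 = -2987194.620, which is > -2997108
-1.58·730708 + 1.07·3181271 = 2249441.330, which is > 2246424
This sign pattern matches Upper.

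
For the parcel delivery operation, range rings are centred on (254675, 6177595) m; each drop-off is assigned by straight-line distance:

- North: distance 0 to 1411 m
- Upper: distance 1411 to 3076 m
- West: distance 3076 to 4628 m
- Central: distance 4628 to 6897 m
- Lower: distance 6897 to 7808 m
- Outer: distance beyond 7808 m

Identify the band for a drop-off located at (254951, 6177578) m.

North

Distance = √((254951−254675)² + (6177578−6177595)²) = √(76176.000 + 289.000) = 276.523 m.
0 ≤ 276.523 < 1411 → North.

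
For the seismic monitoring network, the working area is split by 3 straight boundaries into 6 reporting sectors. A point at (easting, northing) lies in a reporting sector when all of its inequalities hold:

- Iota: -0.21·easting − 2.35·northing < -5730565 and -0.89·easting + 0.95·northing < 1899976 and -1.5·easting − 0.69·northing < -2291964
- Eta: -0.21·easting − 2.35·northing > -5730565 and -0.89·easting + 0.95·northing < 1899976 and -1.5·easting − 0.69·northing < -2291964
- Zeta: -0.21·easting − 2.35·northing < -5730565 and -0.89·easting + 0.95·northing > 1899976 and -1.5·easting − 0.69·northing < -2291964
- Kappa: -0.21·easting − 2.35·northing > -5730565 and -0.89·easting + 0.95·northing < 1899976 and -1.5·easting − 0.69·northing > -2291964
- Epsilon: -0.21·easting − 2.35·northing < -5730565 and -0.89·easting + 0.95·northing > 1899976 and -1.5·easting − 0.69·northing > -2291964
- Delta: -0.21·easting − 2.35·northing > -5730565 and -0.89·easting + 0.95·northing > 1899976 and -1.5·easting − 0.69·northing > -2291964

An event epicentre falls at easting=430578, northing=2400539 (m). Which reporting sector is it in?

Iota

-0.21·430578 − 2.35·2400539 = -5731688.030, which is < -5730565
-0.89·430578 + 0.95·2400539 = 1897297.630, which is < 1899976
-1.5·430578 − 0.69·2400539 = -2302238.910, which is < -2291964
This sign pattern matches Iota.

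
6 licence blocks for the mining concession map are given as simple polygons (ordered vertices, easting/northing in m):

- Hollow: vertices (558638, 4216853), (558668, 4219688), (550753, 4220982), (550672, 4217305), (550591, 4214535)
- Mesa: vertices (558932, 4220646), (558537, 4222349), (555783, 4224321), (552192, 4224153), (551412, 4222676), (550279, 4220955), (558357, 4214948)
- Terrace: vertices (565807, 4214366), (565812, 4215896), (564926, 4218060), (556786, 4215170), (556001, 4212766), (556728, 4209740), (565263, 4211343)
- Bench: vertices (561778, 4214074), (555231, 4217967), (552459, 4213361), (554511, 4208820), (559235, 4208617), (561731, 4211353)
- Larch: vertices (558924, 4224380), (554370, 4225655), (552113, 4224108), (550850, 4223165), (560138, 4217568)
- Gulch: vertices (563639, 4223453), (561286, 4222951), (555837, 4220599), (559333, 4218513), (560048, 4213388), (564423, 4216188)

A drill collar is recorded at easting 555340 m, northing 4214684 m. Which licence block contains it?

Cast a ray rightward from (555340, 4214684). For each polygon, the edges (by vertex number in listed order) whose endpoints lie on opposite sides of northing = 4214684, where each meets that height, and whether that is right or left of the point:
Hollow: 4–5 at easting≈550595.4 (left), 5–1 at easting≈551108.3 (left) → 0 crossings.
Mesa: no edge straddles that height → 0 crossings.
Terrace: 1–2 at easting≈565808.0 (right), 4–5 at easting≈556627.3 (right) → 2 crossings.
Bench: 1–2 at easting≈560752.1 (right), 2–3 at easting≈553255.2 (left) → 1 crossing.
Larch: no edge straddles that height → 0 crossings.
Gulch: 4–5 at easting≈559867.2 (right), 5–6 at easting≈562073.0 (right) → 2 crossings.
Only Bench has an odd count, so the point is inside Bench.

Bench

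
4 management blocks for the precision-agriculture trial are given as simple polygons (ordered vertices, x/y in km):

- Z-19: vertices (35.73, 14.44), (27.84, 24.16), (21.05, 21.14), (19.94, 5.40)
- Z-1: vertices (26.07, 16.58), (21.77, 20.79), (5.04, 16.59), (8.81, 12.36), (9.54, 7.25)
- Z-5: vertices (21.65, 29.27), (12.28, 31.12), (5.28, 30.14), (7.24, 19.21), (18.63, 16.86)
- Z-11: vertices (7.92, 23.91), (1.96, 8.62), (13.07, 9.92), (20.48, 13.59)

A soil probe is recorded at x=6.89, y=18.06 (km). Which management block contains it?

Cast a ray rightward from (6.89, 18.06). For each polygon, the edges (by vertex number in listed order) whose endpoints lie on opposite sides of y = 18.06, where each meets that height, and whether that is right or left of the point:
Z-19: 1–2 at x≈32.792 (right), 3–4 at x≈20.833 (right) → 2 crossings.
Z-1: 1–2 at x≈24.558 (right), 2–3 at x≈10.895 (right) → 2 crossings.
Z-5: 4–5 at x≈12.814 (right), 5–1 at x≈18.922 (right) → 2 crossings.
Z-11: 1–2 at x≈5.640 (left), 4–1 at x≈15.040 (right) → 1 crossing.
Only Z-11 has an odd count, so the point is inside Z-11.

Z-11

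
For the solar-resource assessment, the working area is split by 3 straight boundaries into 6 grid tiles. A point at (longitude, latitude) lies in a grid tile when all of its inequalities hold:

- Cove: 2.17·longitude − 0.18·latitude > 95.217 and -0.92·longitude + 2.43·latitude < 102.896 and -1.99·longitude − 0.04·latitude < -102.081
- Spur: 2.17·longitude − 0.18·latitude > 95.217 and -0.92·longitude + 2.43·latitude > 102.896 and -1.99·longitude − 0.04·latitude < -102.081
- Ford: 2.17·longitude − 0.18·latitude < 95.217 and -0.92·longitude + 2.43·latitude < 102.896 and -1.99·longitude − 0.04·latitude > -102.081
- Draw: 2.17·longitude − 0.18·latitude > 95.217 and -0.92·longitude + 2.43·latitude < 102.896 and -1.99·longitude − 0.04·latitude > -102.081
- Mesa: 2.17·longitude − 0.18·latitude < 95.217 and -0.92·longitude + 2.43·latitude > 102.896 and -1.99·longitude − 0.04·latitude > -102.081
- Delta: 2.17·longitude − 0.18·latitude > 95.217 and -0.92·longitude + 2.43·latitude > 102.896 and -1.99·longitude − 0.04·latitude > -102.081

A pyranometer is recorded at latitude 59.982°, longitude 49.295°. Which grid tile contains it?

2.17·49.295 − 0.18·59.982 = 96.173, which is > 95.217
-0.92·49.295 + 2.43·59.982 = 100.405, which is < 102.896
-1.99·49.295 − 0.04·59.982 = -100.496, which is > -102.081
This sign pattern matches Draw.

Draw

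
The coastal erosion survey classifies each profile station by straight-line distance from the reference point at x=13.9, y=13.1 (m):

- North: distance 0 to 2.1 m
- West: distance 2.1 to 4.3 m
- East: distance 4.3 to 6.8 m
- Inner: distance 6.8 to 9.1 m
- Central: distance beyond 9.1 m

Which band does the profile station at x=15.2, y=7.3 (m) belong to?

East

Distance = √((15.2−13.9)² + (7.3−13.1)²) = √(1.690 + 33.640) = 5.944 m.
4.3 ≤ 5.944 < 6.8 → East.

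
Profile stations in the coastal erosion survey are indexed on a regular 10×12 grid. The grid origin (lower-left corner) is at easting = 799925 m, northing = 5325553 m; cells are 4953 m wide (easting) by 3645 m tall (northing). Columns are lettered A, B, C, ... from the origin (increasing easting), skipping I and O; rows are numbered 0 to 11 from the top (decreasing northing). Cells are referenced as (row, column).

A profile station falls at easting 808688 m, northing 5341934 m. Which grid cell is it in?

Column index: ⌊(808688 − 799925) / 4953⌋ = ⌊1.769⌋ = 1 → column B
Row offset from origin: ⌊(5341934 − 5325553) / 3645⌋ = ⌊4.494⌋ = 4 → row 7 (counted from top)

(7, B)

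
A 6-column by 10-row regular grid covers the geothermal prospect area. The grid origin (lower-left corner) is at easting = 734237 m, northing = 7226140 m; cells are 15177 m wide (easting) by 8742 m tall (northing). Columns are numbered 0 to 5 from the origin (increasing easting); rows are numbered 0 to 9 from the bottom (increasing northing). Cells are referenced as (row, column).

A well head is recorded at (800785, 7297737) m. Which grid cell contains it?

Column index: ⌊(800785 − 734237) / 15177⌋ = ⌊4.385⌋ = 4
Row offset from origin: ⌊(7297737 − 7226140) / 8742⌋ = ⌊8.190⌋ = 8 → row 8

(8, 4)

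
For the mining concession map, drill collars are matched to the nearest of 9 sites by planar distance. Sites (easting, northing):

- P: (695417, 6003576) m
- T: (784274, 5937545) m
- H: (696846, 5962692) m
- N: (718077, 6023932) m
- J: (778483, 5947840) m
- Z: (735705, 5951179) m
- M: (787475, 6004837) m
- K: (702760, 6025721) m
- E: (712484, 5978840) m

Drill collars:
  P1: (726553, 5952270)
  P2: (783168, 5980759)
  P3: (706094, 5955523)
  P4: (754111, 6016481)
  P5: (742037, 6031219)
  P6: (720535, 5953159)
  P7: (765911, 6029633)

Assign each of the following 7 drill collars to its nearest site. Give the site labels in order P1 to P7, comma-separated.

P1 → Z (d²=84949385.00)
P2 → M (d²=598300333.00)
P3 → H (d²=136920065.00)
P4 → M (d²=1248739232.00)
P5 → N (d²=627181969.00)
P6 → Z (d²=234049300.00)
P7 → M (d²=1079847712.00)

Z, M, H, M, N, Z, M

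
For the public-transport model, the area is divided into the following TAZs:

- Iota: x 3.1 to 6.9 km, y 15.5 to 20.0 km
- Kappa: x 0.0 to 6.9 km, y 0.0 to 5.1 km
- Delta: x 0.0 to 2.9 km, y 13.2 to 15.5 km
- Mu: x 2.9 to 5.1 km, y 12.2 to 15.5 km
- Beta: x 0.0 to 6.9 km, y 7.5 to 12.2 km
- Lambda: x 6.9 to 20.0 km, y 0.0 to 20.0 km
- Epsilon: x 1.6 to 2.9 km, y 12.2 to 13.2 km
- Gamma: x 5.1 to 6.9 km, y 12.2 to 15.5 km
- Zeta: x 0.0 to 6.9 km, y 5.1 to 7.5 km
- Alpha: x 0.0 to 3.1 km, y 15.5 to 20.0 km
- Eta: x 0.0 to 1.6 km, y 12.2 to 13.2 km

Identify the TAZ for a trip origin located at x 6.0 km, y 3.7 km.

The point has x = 6.0 and y = 3.7.
Only Kappa satisfies 0.0 ≤ x ≤ 6.9 and 0.0 ≤ y ≤ 5.1.

Kappa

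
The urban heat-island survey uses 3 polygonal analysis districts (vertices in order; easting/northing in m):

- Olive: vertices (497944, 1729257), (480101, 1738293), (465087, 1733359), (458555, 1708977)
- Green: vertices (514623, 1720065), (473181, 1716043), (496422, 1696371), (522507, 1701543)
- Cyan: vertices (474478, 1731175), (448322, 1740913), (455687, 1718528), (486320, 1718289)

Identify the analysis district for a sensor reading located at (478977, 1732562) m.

Cast a ray rightward from (478977, 1732562). For each polygon, the edges (by vertex number in listed order) whose endpoints lie on opposite sides of northing = 1732562, where each meets that height, and whether that is right or left of the point:
Olive: 1–2 at easting≈491417.8 (right), 3–4 at easting≈464873.5 (left) → 1 crossing.
Green: no edge straddles that height → 0 crossings.
Cyan: 1–2 at easting≈470752.6 (left), 2–3 at easting≈451069.6 (left) → 0 crossings.
Only Olive has an odd count, so the point is inside Olive.

Olive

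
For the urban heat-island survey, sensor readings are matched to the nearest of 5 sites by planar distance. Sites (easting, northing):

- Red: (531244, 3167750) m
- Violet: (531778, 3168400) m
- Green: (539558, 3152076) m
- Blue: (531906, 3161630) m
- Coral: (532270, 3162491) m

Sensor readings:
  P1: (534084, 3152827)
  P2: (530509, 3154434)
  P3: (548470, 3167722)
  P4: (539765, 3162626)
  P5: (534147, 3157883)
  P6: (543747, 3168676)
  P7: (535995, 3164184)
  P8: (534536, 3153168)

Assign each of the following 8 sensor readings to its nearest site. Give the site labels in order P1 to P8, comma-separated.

P1 → Green (d²=30528677.00)
P2 → Blue (d²=53734025.00)
P3 → Violet (d²=279082548.00)
P4 → Coral (d²=56193250.00)
P5 → Blue (d²=19062090.00)
P6 → Violet (d²=143333137.00)
P7 → Coral (d²=16741874.00)
P8 → Green (d²=26412948.00)

Green, Blue, Violet, Coral, Blue, Violet, Coral, Green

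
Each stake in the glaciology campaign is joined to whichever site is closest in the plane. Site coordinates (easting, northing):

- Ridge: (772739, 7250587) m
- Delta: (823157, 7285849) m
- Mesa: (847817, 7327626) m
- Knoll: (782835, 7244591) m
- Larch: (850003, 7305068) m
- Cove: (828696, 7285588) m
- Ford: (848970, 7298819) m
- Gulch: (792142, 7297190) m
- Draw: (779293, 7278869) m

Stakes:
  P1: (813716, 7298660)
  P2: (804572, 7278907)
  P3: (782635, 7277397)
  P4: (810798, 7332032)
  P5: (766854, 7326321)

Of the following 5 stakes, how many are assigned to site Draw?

P1 → Delta
P2 → Delta
P3 → Draw
P4 → Mesa
P5 → Gulch
1 of the 5 goes to Draw.

1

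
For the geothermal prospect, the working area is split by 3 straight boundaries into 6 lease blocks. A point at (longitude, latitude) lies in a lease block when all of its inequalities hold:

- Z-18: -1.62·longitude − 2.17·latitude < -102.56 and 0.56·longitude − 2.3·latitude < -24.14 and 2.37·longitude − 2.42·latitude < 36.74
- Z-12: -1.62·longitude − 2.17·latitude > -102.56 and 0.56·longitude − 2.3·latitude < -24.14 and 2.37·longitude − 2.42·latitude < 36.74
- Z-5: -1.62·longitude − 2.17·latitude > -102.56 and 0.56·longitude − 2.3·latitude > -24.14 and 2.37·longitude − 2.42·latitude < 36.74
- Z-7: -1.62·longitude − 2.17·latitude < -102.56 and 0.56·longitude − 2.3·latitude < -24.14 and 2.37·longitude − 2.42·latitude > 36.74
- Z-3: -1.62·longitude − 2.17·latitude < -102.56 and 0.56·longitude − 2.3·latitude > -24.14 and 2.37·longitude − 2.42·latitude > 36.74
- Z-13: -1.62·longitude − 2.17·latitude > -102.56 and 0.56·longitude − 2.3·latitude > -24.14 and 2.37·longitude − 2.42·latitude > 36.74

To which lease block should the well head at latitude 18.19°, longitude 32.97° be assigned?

-1.62·32.97 − 2.17·18.19 = -92.884, which is > -102.56
0.56·32.97 − 2.3·18.19 = -23.374, which is > -24.14
2.37·32.97 − 2.42·18.19 = 34.119, which is < 36.74
This sign pattern matches Z-5.

Z-5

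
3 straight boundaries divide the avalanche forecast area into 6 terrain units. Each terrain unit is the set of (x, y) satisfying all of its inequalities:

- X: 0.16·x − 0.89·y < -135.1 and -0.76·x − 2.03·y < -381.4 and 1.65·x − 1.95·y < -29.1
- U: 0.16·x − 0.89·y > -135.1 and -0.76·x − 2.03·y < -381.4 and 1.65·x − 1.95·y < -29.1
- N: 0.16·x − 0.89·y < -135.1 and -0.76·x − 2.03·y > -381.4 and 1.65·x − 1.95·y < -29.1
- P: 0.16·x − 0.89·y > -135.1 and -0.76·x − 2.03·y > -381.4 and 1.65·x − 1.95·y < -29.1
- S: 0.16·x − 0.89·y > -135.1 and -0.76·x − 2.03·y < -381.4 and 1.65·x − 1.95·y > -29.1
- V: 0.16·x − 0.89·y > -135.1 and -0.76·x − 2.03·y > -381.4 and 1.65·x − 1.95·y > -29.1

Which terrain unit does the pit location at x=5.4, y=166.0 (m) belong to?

N

0.16·5.4 − 0.89·166.0 = -146.876, which is < -135.1
-0.76·5.4 − 2.03·166.0 = -341.084, which is > -381.4
1.65·5.4 − 1.95·166.0 = -314.790, which is < -29.1
This sign pattern matches N.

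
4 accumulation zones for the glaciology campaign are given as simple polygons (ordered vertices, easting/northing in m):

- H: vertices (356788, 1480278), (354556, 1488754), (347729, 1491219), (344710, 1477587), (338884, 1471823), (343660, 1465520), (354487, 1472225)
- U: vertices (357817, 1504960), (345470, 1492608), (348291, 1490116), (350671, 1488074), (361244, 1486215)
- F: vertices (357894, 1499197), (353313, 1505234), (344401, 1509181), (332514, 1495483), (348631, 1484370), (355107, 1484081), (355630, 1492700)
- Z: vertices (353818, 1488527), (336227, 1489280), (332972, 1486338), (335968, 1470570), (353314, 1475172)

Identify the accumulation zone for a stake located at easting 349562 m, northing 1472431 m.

Cast a ray rightward from (349562, 1472431). For each polygon, the edges (by vertex number in listed order) whose endpoints lie on opposite sides of northing = 1472431, where each meets that height, and whether that is right or left of the point:
H: 4–5 at easting≈339498.5 (left), 7–1 at easting≈354545.9 (right) → 1 crossing.
U: no edge straddles that height → 0 crossings.
F: no edge straddles that height → 0 crossings.
Z: 3–4 at easting≈335614.4 (left), 4–5 at easting≈342982.5 (left) → 0 crossings.
Only H has an odd count, so the point is inside H.

H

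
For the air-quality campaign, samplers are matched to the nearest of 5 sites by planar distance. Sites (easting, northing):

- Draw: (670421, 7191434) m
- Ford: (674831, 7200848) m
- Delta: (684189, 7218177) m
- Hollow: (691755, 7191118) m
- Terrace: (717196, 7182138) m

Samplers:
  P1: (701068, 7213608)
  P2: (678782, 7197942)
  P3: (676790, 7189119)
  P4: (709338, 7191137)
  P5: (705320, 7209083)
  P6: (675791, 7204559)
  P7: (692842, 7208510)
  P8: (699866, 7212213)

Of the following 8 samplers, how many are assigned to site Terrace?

1

P1 → Delta
P2 → Ford
P3 → Draw
P4 → Terrace
P5 → Hollow
P6 → Ford
P7 → Delta
P8 → Delta
1 of the 8 goes to Terrace.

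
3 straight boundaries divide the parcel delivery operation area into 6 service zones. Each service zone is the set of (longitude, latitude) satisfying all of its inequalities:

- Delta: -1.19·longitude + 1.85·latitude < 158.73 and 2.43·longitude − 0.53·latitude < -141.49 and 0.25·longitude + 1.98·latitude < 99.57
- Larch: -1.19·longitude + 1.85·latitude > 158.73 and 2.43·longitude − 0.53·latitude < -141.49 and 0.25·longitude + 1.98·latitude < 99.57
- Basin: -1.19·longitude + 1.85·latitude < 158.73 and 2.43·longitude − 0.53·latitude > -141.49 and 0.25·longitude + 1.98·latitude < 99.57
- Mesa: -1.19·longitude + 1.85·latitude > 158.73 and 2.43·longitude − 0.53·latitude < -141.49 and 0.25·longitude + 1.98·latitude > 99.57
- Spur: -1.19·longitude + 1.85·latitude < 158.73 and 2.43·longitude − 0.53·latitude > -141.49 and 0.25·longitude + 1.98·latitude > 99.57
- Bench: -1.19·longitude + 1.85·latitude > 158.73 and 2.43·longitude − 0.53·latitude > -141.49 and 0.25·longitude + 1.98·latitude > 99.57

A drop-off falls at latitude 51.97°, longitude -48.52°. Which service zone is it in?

Delta

-1.19·-48.52 + 1.85·51.97 = 153.883, which is < 158.73
2.43·-48.52 − 0.53·51.97 = -145.448, which is < -141.49
0.25·-48.52 + 1.98·51.97 = 90.771, which is < 99.57
This sign pattern matches Delta.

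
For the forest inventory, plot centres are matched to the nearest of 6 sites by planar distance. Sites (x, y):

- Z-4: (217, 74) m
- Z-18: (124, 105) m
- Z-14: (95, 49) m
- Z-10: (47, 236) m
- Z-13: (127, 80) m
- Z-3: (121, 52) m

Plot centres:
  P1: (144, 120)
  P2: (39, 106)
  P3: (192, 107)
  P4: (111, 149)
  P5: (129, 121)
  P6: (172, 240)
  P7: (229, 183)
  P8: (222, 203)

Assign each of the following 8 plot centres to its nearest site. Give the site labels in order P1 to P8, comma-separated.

P1 → Z-18 (d²=625.00)
P2 → Z-14 (d²=6385.00)
P3 → Z-4 (d²=1714.00)
P4 → Z-18 (d²=2105.00)
P5 → Z-18 (d²=281.00)
P6 → Z-10 (d²=15641.00)
P7 → Z-4 (d²=12025.00)
P8 → Z-4 (d²=16666.00)

Z-18, Z-14, Z-4, Z-18, Z-18, Z-10, Z-4, Z-4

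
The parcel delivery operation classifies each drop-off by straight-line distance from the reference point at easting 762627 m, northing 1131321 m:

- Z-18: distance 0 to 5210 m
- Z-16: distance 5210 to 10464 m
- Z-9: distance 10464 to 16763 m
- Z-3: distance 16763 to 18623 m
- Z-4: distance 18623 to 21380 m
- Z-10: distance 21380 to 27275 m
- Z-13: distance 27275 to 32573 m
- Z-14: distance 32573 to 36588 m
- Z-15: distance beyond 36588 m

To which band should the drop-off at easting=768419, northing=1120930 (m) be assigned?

Distance = √((768419−762627)² + (1120930−1131321)²) = √(33547264.000 + 107972881.000) = 11896.224 m.
10464 ≤ 11896.224 < 16763 → Z-9.

Z-9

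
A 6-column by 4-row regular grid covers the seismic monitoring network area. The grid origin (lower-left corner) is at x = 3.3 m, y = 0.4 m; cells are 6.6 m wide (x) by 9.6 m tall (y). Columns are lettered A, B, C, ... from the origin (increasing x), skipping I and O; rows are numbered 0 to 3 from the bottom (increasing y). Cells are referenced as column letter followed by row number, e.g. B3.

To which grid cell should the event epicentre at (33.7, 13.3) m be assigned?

E1

Column index: ⌊(33.7 − 3.3) / 6.6⌋ = ⌊4.606⌋ = 4 → column E
Row offset from origin: ⌊(13.3 − 0.4) / 9.6⌋ = ⌊1.344⌋ = 1 → row 1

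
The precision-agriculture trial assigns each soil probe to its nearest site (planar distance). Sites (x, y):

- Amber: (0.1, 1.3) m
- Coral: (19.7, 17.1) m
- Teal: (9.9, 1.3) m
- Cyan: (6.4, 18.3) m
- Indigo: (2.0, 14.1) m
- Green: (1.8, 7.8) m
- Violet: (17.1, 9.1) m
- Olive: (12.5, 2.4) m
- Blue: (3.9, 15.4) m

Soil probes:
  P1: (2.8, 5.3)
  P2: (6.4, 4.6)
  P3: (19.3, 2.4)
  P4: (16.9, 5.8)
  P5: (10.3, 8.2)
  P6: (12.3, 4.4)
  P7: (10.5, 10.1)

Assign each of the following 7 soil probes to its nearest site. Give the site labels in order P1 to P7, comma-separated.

P1 → Green (d²=7.25)
P2 → Teal (d²=23.14)
P3 → Olive (d²=46.24)
P4 → Violet (d²=10.93)
P5 → Olive (d²=38.48)
P6 → Olive (d²=4.04)
P7 → Violet (d²=44.56)

Green, Teal, Olive, Violet, Olive, Olive, Violet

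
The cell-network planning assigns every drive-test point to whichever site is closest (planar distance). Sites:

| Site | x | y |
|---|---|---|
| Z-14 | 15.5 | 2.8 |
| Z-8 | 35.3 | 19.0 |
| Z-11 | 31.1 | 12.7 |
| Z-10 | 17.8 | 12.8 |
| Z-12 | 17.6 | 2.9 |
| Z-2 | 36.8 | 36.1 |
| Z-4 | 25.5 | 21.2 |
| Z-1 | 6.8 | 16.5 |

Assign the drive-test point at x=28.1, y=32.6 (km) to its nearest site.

Z-2

Squared distances to each site:
Z-14: 1046.800; Z-8: 236.800; Z-11: 405.010; Z-10: 498.130; Z-12: 992.340; Z-2: 87.940; Z-4: 136.720; Z-1: 712.900.
Minimum at Z-2.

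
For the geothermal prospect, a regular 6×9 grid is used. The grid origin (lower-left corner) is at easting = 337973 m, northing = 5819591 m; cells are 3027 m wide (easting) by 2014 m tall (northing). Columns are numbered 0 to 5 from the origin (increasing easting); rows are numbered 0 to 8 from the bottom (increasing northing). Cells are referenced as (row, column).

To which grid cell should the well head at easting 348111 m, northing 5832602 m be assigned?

Column index: ⌊(348111 − 337973) / 3027⌋ = ⌊3.349⌋ = 3
Row offset from origin: ⌊(5832602 − 5819591) / 2014⌋ = ⌊6.460⌋ = 6 → row 6

(6, 3)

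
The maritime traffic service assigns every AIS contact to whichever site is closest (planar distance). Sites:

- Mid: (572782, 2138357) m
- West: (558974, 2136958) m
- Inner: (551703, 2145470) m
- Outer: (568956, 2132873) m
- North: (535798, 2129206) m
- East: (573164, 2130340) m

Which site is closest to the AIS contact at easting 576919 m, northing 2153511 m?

Mid

Squared distances to each site:
Mid: 246758485.000; West: 596024834.000; Inner: 700504337.000; Outer: 489336413.000; North: 2281669666.000; East: 550995266.000.
Minimum at Mid.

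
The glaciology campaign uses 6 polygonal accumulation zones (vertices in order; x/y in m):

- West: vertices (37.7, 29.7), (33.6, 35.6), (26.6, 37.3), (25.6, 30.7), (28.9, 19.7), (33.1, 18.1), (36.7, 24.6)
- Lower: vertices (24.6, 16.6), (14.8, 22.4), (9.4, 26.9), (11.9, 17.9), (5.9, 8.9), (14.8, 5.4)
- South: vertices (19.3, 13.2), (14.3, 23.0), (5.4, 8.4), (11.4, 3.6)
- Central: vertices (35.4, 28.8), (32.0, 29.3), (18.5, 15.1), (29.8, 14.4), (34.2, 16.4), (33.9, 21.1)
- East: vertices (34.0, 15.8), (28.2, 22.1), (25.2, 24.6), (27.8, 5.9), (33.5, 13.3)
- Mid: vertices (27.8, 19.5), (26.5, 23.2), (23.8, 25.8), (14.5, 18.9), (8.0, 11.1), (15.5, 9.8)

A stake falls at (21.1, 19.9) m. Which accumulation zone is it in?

Mid

Cast a ray rightward from (21.1, 19.9). For each polygon, the edges (by vertex number in listed order) whose endpoints lie on opposite sides of y = 19.9, where each meets that height, and whether that is right or left of the point:
West: 4–5 at x≈28.84 (right), 6–7 at x≈34.10 (right) → 2 crossings.
Lower: 1–2 at x≈19.02 (left), 3–4 at x≈11.34 (left) → 0 crossings.
South: 1–2 at x≈15.88 (left), 2–3 at x≈12.41 (left) → 0 crossings.
Central: 2–3 at x≈23.06 (right), 5–6 at x≈33.98 (right) → 2 crossings.
East: 1–2 at x≈30.23 (right), 3–4 at x≈25.85 (right) → 2 crossings.
Mid: 1–2 at x≈27.66 (right), 3–4 at x≈15.85 (left) → 1 crossing.
Only Mid has an odd count, so the point is inside Mid.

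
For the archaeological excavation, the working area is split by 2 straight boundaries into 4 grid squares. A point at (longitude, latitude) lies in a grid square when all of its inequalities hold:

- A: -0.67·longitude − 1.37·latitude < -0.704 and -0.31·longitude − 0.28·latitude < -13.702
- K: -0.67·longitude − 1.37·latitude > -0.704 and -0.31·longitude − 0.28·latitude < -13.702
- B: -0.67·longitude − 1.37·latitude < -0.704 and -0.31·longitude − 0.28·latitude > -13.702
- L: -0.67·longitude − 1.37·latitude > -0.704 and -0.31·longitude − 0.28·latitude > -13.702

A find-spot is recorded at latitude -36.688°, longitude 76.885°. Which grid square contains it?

B

-0.67·76.885 − 1.37·-36.688 = -1.250, which is < -0.704
-0.31·76.885 − 0.28·-36.688 = -13.562, which is > -13.702
This sign pattern matches B.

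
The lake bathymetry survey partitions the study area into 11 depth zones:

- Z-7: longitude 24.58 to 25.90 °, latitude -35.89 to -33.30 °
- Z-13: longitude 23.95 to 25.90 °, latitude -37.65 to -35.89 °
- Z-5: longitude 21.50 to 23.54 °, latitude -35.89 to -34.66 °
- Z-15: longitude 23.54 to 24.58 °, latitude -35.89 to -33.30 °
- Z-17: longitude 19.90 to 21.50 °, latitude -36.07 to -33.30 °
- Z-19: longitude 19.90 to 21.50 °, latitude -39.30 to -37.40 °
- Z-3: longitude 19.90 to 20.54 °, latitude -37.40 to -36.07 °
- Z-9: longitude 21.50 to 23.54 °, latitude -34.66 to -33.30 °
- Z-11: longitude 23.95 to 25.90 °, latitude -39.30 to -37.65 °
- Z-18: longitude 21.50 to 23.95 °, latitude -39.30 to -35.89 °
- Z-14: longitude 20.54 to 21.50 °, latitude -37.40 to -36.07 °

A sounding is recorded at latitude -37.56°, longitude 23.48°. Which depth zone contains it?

Z-18

The point has longitude = 23.48 and latitude = -37.56.
Only Z-18 satisfies 21.50 ≤ longitude ≤ 23.95 and -39.30 ≤ latitude ≤ -35.89.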